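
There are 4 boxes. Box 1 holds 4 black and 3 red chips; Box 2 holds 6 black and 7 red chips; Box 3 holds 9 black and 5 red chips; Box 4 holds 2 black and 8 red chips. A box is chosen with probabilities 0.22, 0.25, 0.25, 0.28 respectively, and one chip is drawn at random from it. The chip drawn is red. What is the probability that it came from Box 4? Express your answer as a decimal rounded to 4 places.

P(red|Box 1) = 0.4286; P(red|Box 2) = 0.5385; P(red|Box 3) = 0.3571; P(red|Box 4) = 0.8.
Prior × likelihood for each source: 0.22·0.4286=0.09429, 0.25·0.5385=0.1346, 0.25·0.3571=0.08929, 0.28·0.8=0.2240. Summing gives P(red) = 0.54219.
P(Box 4 | red) = 0.2240 / 0.54219 = 0.4131.

Posterior probability ≈ 0.4131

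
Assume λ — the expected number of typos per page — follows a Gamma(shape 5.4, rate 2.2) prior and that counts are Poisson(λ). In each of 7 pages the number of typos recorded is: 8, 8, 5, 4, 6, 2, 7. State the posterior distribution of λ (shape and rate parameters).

Total count ∑xᵢ = 40 over n = 7 pages.
Gamma is conjugate to the Poisson likelihood: posterior is Gamma(shape = 5.4+40 = 45.4, rate = 2.2+7 = 9.2).

Posterior: Gamma(shape=45.4, rate=9.2)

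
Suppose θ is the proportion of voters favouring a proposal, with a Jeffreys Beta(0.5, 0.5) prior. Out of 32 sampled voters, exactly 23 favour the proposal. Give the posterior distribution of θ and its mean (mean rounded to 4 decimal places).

Posterior: Beta(23.5, 9.5); mean ≈ 0.7121

Observing 23 successes and 9 failures updates Beta(0.5, 0.5) by adding the success and failure counts to the two shape parameters: α = 0.5+23 = 23.5, β = 0.5+9 = 9.5.
E[θ | data] = 23.5/(23.5+9.5) = 0.7121.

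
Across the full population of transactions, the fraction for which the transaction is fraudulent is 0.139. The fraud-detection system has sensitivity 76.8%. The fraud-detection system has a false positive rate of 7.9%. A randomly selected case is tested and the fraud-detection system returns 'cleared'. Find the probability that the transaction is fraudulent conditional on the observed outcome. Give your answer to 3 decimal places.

P(H | E) ≈ 0.039

Let H be the event that the transaction is fraudulent. P(H) = 0.139, so P(¬H) = 0.861. With E the 'cleared' result, P(E|H) = 0.232 and P(E|¬H) = 0.921.
P(E) = 0.232·0.139 + 0.921·0.861 = 0.032248 + 0.79298 = 0.82523.
By Bayes' theorem, P(H|E) = 0.032248 / 0.82523 = 0.039.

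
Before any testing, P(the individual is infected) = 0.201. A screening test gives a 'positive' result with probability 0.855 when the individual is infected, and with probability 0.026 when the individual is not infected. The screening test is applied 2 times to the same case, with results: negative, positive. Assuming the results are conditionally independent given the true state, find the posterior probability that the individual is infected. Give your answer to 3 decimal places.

With H the event that the individual is infected, the joint likelihood of the observed sequence is P(data|H) = 0.145·0.855 = 0.12397 and P(data|¬H) = 0.974·0.026 = 0.025324.
Bayes: P(H|data) = 0.201·0.12397 / (0.201·0.12397 + 0.799·0.025324) = 0.024919/0.045153 = 0.5519.

Posterior P(H) ≈ 0.552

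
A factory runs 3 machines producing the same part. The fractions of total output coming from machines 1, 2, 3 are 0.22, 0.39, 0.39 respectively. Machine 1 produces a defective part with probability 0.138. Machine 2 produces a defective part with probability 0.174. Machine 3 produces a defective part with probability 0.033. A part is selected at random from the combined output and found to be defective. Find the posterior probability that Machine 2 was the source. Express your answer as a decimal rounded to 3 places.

Posterior probability ≈ 0.611

Tabulate prior·likelihood by source: [1] prior 0.22, lik 0.138, product 0.03036; [2] prior 0.39, lik 0.174, product 0.06786; [3] prior 0.39, lik 0.033, product 0.01287.
Normalizing constant = 0.11109; the posterior for Machine 2 is its product over the sum, 0.06786/0.11109 = 0.611.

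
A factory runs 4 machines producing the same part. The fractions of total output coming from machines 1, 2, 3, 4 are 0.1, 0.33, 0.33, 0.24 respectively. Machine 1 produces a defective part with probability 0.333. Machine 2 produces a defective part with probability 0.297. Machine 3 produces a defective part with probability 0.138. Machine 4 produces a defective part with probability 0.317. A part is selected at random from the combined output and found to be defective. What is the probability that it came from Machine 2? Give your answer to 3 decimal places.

P(defective|M1) = 0.333; P(defective|M2) = 0.297; P(defective|M3) = 0.138; P(defective|M4) = 0.317.
Prior × likelihood for each source: 0.1·0.333=0.03330, 0.33·0.297=0.09801, 0.33·0.138=0.04554, 0.24·0.317=0.07608. Summing gives P(defective) = 0.25293.
P(Machine 2 | defective) = 0.09801 / 0.25293 = 0.387.

Posterior probability ≈ 0.387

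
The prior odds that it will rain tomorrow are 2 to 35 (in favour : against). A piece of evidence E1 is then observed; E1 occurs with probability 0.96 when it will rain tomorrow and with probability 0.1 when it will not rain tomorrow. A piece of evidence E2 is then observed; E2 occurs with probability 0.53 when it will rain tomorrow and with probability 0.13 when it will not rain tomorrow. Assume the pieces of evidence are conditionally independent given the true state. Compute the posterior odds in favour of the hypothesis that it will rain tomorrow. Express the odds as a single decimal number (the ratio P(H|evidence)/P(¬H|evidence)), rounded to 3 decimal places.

Posterior odds ≈ 2.236

Prior odds = 2/35 = 0.057143.
Likelihood ratio for E1 = 0.96/0.1 = 9.6000.
Likelihood ratio for E2 = 0.53/0.13 = 4.0769.
Posterior odds = prior odds × LR₁ × LR₂ = 2.2365.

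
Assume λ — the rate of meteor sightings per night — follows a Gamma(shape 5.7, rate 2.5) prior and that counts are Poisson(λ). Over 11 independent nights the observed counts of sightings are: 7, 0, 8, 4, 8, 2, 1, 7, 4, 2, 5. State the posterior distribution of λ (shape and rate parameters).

The Poisson likelihood adds the total count to the shape and the number of exposure periods to the rate. Here ∑xᵢ = 48 and n = 11, so shape 5.7→53.7 and rate 2.5→13.5.

Posterior: Gamma(shape=53.7, rate=13.5)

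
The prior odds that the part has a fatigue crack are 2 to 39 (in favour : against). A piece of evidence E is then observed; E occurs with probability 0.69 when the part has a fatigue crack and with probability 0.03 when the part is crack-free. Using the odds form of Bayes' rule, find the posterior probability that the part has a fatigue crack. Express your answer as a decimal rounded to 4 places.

Prior odds = 2/39 = 0.051282. In log-odds, ln(0.051282) = -2.9704.
Add log likelihood ratio: ln(23.000) = 3.1355.
Posterior log-odds = 0.16508, so posterior odds = exp(0.16508) = 1.1795. Converting, P(H|E) = 1.1795/2.1795 = 0.5412.

Posterior probability ≈ 0.5412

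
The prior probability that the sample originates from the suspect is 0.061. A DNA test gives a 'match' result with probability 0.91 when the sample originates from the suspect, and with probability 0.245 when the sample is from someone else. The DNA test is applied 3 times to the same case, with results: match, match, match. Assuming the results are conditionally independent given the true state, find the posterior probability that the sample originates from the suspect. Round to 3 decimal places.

With H the event that the sample originates from the suspect, the joint likelihood of the observed sequence is P(data|H) = 0.91·0.91·0.91 = 0.75357 and P(data|¬H) = 0.245·0.245·0.245 = 0.014706.
Bayes: P(H|data) = 0.061·0.75357 / (0.061·0.75357 + 0.939·0.014706) = 0.045968/0.059777 = 0.7690.

Posterior P(H) ≈ 0.769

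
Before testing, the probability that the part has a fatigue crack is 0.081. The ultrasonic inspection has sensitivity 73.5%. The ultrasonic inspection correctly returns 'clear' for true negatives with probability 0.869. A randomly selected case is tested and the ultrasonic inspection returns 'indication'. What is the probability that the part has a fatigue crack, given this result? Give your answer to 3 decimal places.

P(H | E) ≈ 0.331

Write H for 'the part has a fatigue crack'. Prior odds H:¬H = 0.081/0.919 = 0.088139. For the 'indication' outcome, the likelihood ratio is 0.735/0.131 = 5.6107.
Posterior odds = 0.088139 × 5.6107 = 0.49452, so P(H|E) = 0.49452/(1+0.49452) = 0.331.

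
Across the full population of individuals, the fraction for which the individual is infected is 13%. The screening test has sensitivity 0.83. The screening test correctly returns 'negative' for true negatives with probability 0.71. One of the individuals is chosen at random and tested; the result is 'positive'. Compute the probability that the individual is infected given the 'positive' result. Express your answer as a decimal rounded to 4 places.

P(H | E) ≈ 0.2996

Write H for 'the individual is infected'. Prior odds H:¬H = 0.13/0.87 = 0.14943. For the 'positive' outcome, the likelihood ratio is 0.83/0.29 = 2.8621.
Posterior odds = 0.14943 × 2.8621 = 0.42767, so P(H|E) = 0.42767/(1+0.42767) = 0.2996.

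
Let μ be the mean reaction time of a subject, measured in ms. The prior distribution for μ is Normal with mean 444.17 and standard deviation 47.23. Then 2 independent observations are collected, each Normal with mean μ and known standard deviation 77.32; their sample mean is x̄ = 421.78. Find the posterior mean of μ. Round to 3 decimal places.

With known σ, the Normal prior is conjugate. Weight on the data is w = (n/σ²)/(n/σ² + 1/τ₀²) = 0.00033454/(0.00033454+0.00044830) = 0.42734.
Posterior mean = w·x̄ + (1−w)·μ₀ = 0.42734·421.78 + 0.57266·444.17 = 434.602.

Posterior mean ≈ 434.602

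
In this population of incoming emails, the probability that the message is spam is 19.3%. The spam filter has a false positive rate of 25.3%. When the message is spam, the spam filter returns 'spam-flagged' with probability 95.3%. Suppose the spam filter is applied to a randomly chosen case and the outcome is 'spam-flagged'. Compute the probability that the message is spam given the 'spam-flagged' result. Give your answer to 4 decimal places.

P(H | E) ≈ 0.4739

Let H be the event that the message is spam. P(H) = 0.193, so P(¬H) = 0.807. With E the 'spam-flagged' result, P(E|H) = 0.953 and P(E|¬H) = 0.253.
P(E) = 0.953·0.193 + 0.253·0.807 = 0.18393 + 0.20417 = 0.38810.
By Bayes' theorem, P(H|E) = 0.18393 / 0.38810 = 0.4739.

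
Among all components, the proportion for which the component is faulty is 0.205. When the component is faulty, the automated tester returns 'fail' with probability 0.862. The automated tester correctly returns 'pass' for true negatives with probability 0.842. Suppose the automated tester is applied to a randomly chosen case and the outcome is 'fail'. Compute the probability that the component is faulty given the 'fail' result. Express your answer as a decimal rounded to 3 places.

Let H be the event that the component is faulty. P(H) = 0.205, so P(¬H) = 0.795. With E the 'fail' result, P(E|H) = 0.862 and P(E|¬H) = 0.158.
P(E) = 0.862·0.205 + 0.158·0.795 = 0.17671 + 0.12561 = 0.30232.
By Bayes' theorem, P(H|E) = 0.17671 / 0.30232 = 0.585.

P(H | E) ≈ 0.585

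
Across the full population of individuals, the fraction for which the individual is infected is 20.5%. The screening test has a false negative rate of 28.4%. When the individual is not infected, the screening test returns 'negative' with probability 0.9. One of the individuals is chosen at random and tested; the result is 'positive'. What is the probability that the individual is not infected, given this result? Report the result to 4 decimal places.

P(¬H | E) ≈ 0.3513

Let H be the event that the individual is infected. P(H) = 0.205, so P(¬H) = 0.795. With E the 'positive' result, P(E|H) = 0.716 and P(E|¬H) = 0.1.
P(E) = 0.716·0.205 + 0.1·0.795 = 0.14678 + 0.079500 = 0.22628.
By Bayes' theorem, P(H|E) = 0.14678 / 0.22628 = 0.6487. Hence P(¬H|E) = 1 − 0.6487 = 0.3513.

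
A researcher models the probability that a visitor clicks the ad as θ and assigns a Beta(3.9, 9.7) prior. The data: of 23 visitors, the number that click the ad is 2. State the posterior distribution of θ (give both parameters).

The binomial likelihood is conjugate to the Beta prior: with 2 successes and 21 failures, the posterior is Beta(3.9+2, 9.7+21) = Beta(5.9, 30.7).

Posterior: Beta(5.9, 30.7)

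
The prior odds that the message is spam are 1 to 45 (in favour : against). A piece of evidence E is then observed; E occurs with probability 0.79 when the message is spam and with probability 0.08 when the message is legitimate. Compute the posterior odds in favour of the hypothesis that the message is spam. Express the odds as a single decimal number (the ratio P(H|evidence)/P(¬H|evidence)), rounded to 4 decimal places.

Posterior odds ≈ 0.2194

Prior odds = 1/45 = 0.022222.
Likelihood ratio for E = 0.79/0.08 = 9.8750.
Posterior odds = prior odds × LR = 0.21944.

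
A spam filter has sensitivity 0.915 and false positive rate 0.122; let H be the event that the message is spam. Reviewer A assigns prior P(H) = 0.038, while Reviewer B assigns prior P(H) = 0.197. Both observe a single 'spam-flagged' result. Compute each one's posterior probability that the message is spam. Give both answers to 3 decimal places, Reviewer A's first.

P('+'|H) = 0.915, P('+'|¬H) = 0.122.
Reviewer A: numerator 0.915·0.038 = 0.034770; evidence = 0.034770+0.122·0.962 = 0.15213; posterior = 0.229.
Reviewer B: numerator 0.915·0.197 = 0.18026; evidence = 0.18026+0.122·0.803 = 0.27822; posterior = 0.648.

Reviewer A: 0.229; Reviewer B: 0.648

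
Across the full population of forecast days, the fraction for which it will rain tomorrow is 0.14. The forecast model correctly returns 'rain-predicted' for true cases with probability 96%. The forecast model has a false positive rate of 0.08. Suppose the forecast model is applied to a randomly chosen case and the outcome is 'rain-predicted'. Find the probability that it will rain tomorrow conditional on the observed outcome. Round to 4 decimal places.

P(H | E) ≈ 0.6614

Let H be the event that it will rain tomorrow. P(H) = 0.14, so P(¬H) = 0.86. With E the 'rain-predicted' result, P(E|H) = 0.96 and P(E|¬H) = 0.08.
P(E) = 0.96·0.14 + 0.08·0.86 = 0.13440 + 0.068800 = 0.20320.
By Bayes' theorem, P(H|E) = 0.13440 / 0.20320 = 0.6614.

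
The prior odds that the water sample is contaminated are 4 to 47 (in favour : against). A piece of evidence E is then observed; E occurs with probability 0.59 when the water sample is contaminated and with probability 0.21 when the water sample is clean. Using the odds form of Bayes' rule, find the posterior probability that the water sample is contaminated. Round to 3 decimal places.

Posterior probability ≈ 0.193

Prior odds = 4/47 = 0.085106. In log-odds, ln(0.085106) = -2.4639.
Add log likelihood ratio: ln(2.8095) = 1.0330.
Posterior log-odds = -1.4308, so posterior odds = exp(-1.4308) = 0.23911. Converting, P(H|E) = 0.23911/1.2391 = 0.193.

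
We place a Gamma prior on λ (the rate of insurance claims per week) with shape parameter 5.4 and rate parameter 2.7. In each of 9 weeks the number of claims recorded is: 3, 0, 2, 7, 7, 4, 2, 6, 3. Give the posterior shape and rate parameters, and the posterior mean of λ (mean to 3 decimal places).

The Poisson likelihood adds the total count to the shape and the number of exposure periods to the rate. Here ∑xᵢ = 34 and n = 9, so shape 5.4→39.4 and rate 2.7→11.7.
Posterior mean = shape/rate = 39.4/11.7 = 3.368.

Posterior: Gamma(shape=39.4, rate=11.7); mean ≈ 3.368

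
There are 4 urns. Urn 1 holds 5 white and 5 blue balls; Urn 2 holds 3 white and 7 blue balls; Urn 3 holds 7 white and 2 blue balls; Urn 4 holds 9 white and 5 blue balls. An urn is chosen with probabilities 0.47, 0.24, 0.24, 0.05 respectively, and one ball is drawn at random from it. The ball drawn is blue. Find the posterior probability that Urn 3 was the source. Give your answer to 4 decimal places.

P(blue|Urn 1) = 0.5; P(blue|Urn 2) = 0.7; P(blue|Urn 3) = 0.2222; P(blue|Urn 4) = 0.3571.
Prior × likelihood for each source: 0.47·0.5=0.2350, 0.24·0.7=0.1680, 0.24·0.2222=0.05333, 0.05·0.3571=0.01786. Summing gives P(blue) = 0.47419.
P(Urn 3 | blue) = 0.05333 / 0.47419 = 0.1125.

Posterior probability ≈ 0.1125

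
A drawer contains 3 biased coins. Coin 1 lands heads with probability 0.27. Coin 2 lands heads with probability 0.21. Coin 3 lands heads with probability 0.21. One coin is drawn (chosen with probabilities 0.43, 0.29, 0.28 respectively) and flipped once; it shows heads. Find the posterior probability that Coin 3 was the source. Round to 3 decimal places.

Posterior probability ≈ 0.249

Tabulate prior·likelihood by source: [1] prior 0.43, lik 0.27, product 0.1161; [2] prior 0.29, lik 0.21, product 0.06090; [3] prior 0.28, lik 0.21, product 0.05880.
Normalizing constant = 0.23580; the posterior for Coin 3 is its product over the sum, 0.05880/0.23580 = 0.249.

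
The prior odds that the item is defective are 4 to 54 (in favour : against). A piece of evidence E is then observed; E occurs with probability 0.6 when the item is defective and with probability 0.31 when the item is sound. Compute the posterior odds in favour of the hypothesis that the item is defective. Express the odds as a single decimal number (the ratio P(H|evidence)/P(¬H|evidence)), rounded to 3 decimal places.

Posterior odds ≈ 0.143

Prior odds = 4/54 = 0.074074. In log-odds, ln(0.074074) = -2.6027.
Add log likelihood ratio: ln(1.9355) = 0.66036.
Posterior log-odds = -1.9423, so posterior odds = exp(-1.9423) = 0.14337.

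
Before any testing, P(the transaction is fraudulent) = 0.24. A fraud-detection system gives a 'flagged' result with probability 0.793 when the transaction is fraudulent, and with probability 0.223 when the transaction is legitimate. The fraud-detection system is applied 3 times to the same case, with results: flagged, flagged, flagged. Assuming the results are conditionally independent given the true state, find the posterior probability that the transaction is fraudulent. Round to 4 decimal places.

Let H be the event that the transaction is fraudulent; start with P(H) = 0.24. P('flagged'|H) = 0.793, P('flagged'|¬H) = 0.223.
Update on result 1 ('flagged'): P(H) ← 0.793·0.2400 / (0.793·0.2400 + 0.223·0.7600) = 0.19032/0.35980 = 0.5290.
Update on result 2 ('flagged'): P(H) ← 0.793·0.5290 / (0.793·0.5290 + 0.223·0.4710) = 0.41947/0.52451 = 0.7997.
Update on result 3 ('flagged'): P(H) ← 0.793·0.7997 / (0.793·0.7997 + 0.223·0.2003) = 0.63419/0.67885 = 0.9342.

Posterior P(H) ≈ 0.9342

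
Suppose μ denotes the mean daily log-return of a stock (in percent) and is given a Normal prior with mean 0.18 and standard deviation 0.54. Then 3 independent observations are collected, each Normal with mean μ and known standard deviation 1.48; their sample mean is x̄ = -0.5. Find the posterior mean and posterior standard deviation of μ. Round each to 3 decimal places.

With known σ, the Normal prior is conjugate. Weight on the data is w = (n/σ²)/(n/σ² + 1/τ₀²) = 1.36961/(1.36961+3.42936) = 0.28540.
Posterior mean = w·x̄ + (1−w)·μ₀ = 0.28540·-0.5 + 0.71460·0.18 = -0.014. Posterior variance = 1/(1.36961+3.42936) = 0.208378, so SD = 0.456.

Posterior mean ≈ -0.014; posterior SD ≈ 0.456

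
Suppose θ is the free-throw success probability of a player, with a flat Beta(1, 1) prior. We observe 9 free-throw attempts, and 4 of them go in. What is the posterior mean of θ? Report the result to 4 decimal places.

Posterior mean ≈ 0.4545

Observing 4 successes and 5 failures updates Beta(1, 1) by adding the success and failure counts to the two shape parameters: α = 1+4 = 5, β = 1+5 = 6.
Posterior mean = α/(α+β) = 5/11 = 0.4545.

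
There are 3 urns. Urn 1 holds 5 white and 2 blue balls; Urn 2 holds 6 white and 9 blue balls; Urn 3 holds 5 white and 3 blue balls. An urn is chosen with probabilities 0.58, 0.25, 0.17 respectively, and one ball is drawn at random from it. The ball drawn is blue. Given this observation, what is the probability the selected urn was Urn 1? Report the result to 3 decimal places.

P(blue|Urn 1) = 0.2857; P(blue|Urn 2) = 0.6; P(blue|Urn 3) = 0.375.
Prior × likelihood for each source: 0.58·0.2857=0.1657, 0.25·0.6=0.1500, 0.17·0.375=0.06375. Summing gives P(blue) = 0.37946.
P(Urn 1 | blue) = 0.1657 / 0.37946 = 0.437.

Posterior probability ≈ 0.437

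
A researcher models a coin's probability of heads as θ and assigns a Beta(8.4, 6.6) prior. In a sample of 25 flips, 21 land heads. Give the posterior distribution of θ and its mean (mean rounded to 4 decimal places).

Observing 21 successes and 4 failures updates Beta(8.4, 6.6) by adding the success and failure counts to the two shape parameters: α = 8.4+21 = 29.4, β = 6.6+4 = 10.6.
E[θ | data] = 29.4/(29.4+10.6) = 0.7350.

Posterior: Beta(29.4, 10.6); mean ≈ 0.7350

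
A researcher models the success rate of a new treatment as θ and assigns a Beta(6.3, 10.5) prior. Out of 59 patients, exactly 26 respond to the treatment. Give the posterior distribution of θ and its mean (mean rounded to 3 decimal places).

Posterior: Beta(32.3, 43.5); mean ≈ 0.426

Observing 26 successes and 33 failures updates Beta(6.3, 10.5) by adding the success and failure counts to the two shape parameters: α = 6.3+26 = 32.3, β = 10.5+33 = 43.5.
E[θ | data] = 32.3/(32.3+43.5) = 0.426.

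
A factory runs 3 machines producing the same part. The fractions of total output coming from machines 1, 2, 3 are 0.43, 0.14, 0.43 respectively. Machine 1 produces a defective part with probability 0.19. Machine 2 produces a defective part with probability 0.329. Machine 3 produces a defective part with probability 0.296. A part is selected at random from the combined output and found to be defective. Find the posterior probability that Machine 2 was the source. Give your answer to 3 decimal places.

P(defective|M1) = 0.19; P(defective|M2) = 0.329; P(defective|M3) = 0.296.
Prior × likelihood for each source: 0.43·0.19=0.08170, 0.14·0.329=0.04606, 0.43·0.296=0.1273. Summing gives P(defective) = 0.25504.
P(Machine 2 | defective) = 0.04606 / 0.25504 = 0.181.

Posterior probability ≈ 0.181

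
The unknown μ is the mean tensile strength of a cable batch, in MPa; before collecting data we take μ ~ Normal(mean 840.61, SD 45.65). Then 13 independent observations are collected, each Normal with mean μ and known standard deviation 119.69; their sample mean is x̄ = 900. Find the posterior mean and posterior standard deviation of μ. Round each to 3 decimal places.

With known σ, the Normal prior is conjugate. Weight on the data is w = (n/σ²)/(n/σ² + 1/τ₀²) = 0.00090746/(0.00090746+0.00047986) = 0.65411.
Posterior mean = w·x̄ + (1−w)·μ₀ = 0.65411·900 + 0.34589·840.61 = 879.457. Posterior variance = 1/(0.00090746+0.00047986) = 720.812, so SD = 26.848.

Posterior mean ≈ 879.457; posterior SD ≈ 26.848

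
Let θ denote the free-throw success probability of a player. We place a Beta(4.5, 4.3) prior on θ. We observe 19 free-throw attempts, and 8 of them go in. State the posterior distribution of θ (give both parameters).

Posterior: Beta(12.5, 15.3)

The binomial likelihood is conjugate to the Beta prior: with 8 successes and 11 failures, the posterior is Beta(4.5+8, 4.3+11) = Beta(12.5, 15.3).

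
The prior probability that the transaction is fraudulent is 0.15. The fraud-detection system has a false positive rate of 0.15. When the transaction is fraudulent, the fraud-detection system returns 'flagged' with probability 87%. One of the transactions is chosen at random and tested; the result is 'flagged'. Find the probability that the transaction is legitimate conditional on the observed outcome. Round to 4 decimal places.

Let H be the event that the transaction is fraudulent. P(H) = 0.15, so P(¬H) = 0.85. With E the 'flagged' result, P(E|H) = 0.87 and P(E|¬H) = 0.15.
P(E) = 0.87·0.15 + 0.15·0.85 = 0.13050 + 0.12750 = 0.25800.
By Bayes' theorem, P(H|E) = 0.13050 / 0.25800 = 0.5058. Hence P(¬H|E) = 1 − 0.5058 = 0.4942.

P(¬H | E) ≈ 0.4942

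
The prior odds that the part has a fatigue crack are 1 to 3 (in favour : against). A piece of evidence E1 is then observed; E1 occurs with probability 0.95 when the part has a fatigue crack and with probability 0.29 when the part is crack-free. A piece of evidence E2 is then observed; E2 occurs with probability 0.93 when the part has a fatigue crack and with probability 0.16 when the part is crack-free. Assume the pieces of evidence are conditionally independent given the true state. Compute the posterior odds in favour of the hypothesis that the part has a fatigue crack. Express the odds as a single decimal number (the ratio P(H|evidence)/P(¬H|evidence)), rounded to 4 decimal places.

Prior odds = 1/3 = 0.33333.
Likelihood ratio for E1 = 0.95/0.29 = 3.2759.
Likelihood ratio for E2 = 0.93/0.16 = 5.8125.
Posterior odds = prior odds × LR₁ × LR₂ = 6.3470.

Posterior odds ≈ 6.3470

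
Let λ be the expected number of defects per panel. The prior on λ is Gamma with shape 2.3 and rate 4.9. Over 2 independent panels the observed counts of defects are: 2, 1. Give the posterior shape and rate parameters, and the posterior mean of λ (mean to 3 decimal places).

The Poisson likelihood adds the total count to the shape and the number of exposure periods to the rate. Here ∑xᵢ = 3 and n = 2, so shape 2.3→5.3 and rate 4.9→6.9.
Posterior mean = shape/rate = 5.3/6.9 = 0.768.

Posterior: Gamma(shape=5.3, rate=6.9); mean ≈ 0.768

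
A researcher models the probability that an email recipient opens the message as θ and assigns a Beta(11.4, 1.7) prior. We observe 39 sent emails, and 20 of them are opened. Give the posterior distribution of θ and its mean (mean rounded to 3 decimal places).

Posterior: Beta(31.4, 20.7); mean ≈ 0.603

The binomial likelihood is conjugate to the Beta prior: with 20 successes and 19 failures, the posterior is Beta(11.4+20, 1.7+19) = Beta(31.4, 20.7).
Posterior mean = α/(α+β) = 31.4/52.1 = 0.603.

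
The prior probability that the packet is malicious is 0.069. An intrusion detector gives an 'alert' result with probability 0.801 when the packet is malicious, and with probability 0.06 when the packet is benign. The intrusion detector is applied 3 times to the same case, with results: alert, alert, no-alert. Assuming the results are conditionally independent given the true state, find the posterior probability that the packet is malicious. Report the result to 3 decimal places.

With H the event that the packet is malicious, the joint likelihood of the observed sequence is P(data|H) = 0.801·0.801·0.199 = 0.12768 and P(data|¬H) = 0.06·0.06·0.94 = 0.0033840.
Bayes: P(H|data) = 0.069·0.12768 / (0.069·0.12768 + 0.931·0.0033840) = 0.0088098/0.011960 = 0.7366.

Posterior P(H) ≈ 0.737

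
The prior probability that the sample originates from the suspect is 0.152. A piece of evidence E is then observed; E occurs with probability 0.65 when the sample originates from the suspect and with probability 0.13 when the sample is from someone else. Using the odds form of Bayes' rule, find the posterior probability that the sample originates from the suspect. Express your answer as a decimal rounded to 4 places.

Posterior probability ≈ 0.4726

Prior odds = 0.152/(1−0.152) = 0.17925. In log-odds, ln(0.17925) = -1.7190.
Add log likelihood ratio: ln(5.0000) = 1.6094.
Posterior log-odds = -0.10956, so posterior odds = exp(-0.10956) = 0.89623. Converting, P(H|E) = 0.89623/1.8962 = 0.4726.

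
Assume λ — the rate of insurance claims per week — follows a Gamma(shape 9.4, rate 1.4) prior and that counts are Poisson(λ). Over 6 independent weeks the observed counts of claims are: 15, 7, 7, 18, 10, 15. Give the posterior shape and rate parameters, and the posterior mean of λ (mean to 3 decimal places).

Total count ∑xᵢ = 72 over n = 6 weeks.
Gamma is conjugate to the Poisson likelihood: posterior is Gamma(shape = 9.4+72 = 81.4, rate = 1.4+6 = 7.4).
E[λ | data] = 81.4/7.4 = 11.000.

Posterior: Gamma(shape=81.4, rate=7.4); mean ≈ 11.000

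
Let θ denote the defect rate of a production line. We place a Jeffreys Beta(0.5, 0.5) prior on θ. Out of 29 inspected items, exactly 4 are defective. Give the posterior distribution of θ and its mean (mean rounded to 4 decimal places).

Observing 4 successes and 25 failures updates Beta(0.5, 0.5) by adding the success and failure counts to the two shape parameters: α = 0.5+4 = 4.5, β = 0.5+25 = 25.5.
E[θ | data] = 4.5/(4.5+25.5) = 0.1500.

Posterior: Beta(4.5, 25.5); mean ≈ 0.1500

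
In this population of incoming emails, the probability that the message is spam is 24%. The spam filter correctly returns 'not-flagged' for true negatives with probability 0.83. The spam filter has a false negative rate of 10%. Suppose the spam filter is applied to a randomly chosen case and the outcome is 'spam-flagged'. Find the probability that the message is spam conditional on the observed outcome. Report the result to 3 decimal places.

P(H | E) ≈ 0.626

Let H be the event that the message is spam. P(H) = 0.24, so P(¬H) = 0.76. With E the 'spam-flagged' result, P(E|H) = 0.9 and P(E|¬H) = 0.17.
P(E) = 0.9·0.24 + 0.17·0.76 = 0.21600 + 0.12920 = 0.34520.
By Bayes' theorem, P(H|E) = 0.21600 / 0.34520 = 0.626.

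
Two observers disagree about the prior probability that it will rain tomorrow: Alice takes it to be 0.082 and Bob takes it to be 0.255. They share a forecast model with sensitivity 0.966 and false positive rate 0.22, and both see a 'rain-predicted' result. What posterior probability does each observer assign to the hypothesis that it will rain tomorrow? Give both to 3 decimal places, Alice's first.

The likelihood ratio for a 'rain-predicted' result is 0.966/0.22 = 4.3909.
Alice: prior odds 0.082/0.918 = 0.089325; posterior odds 0.39222; posterior probability 0.282.
Bob: prior odds 0.255/0.745 = 0.34228; posterior odds 1.5029; posterior probability 0.600.

Alice: 0.282; Bob: 0.600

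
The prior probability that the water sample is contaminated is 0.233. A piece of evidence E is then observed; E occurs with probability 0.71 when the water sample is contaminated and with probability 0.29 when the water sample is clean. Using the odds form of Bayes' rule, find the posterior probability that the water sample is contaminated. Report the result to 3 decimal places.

Posterior probability ≈ 0.427

Prior odds = 0.233/(1−0.233) = 0.30378. In log-odds, ln(0.30378) = -1.1914.
Add log likelihood ratio: ln(2.4483) = 0.89538.
Posterior log-odds = -0.29606, so posterior odds = exp(-0.29606) = 0.74374. Converting, P(H|E) = 0.74374/1.7437 = 0.427.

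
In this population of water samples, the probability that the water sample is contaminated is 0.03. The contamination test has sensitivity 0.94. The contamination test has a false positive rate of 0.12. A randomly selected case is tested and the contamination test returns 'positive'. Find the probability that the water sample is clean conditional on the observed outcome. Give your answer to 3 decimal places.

P(¬H | E) ≈ 0.805

Write H for 'the water sample is contaminated'. Prior odds H:¬H = 0.03/0.97 = 0.030928. For the 'positive' outcome, the likelihood ratio is 0.94/0.12 = 7.8333.
Posterior odds = 0.030928 × 7.8333 = 0.24227, so P(H|E) = 0.24227/(1+0.24227) = 0.195. Then P(¬H|E) = 1 − 0.195 = 0.805.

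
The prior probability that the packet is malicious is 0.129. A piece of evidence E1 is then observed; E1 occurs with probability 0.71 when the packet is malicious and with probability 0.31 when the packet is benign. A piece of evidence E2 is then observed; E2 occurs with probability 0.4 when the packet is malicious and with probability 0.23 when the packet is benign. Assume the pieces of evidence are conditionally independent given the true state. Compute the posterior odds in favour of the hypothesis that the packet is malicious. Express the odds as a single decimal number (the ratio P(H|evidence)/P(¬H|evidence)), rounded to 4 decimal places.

Prior odds = 0.129/(1−0.129) = 0.14811. In log-odds, ln(0.14811) = -1.9098.
Add log likelihood ratios: ln(2.2903) + ln(1.7391) = 1.3821.
Posterior log-odds = -0.52775, so posterior odds = exp(-0.52775) = 0.58993.

Posterior odds ≈ 0.5899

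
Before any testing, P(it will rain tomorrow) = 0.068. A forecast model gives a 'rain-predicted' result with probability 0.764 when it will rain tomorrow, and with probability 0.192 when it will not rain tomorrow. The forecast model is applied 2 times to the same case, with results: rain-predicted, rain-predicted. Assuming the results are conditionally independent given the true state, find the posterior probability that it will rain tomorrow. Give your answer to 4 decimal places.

With H the event that it will rain tomorrow, the joint likelihood of the observed sequence is P(data|H) = 0.764·0.764 = 0.58370 and P(data|¬H) = 0.192·0.192 = 0.036864.
Bayes: P(H|data) = 0.068·0.58370 / (0.068·0.58370 + 0.932·0.036864) = 0.039691/0.074049 = 0.5360.

Posterior P(H) ≈ 0.5360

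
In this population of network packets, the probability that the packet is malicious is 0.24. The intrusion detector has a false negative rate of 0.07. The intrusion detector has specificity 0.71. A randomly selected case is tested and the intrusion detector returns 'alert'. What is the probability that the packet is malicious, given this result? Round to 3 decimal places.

Let H be the event that the packet is malicious. P(H) = 0.24, so P(¬H) = 0.76. With E the 'alert' result, P(E|H) = 0.93 and P(E|¬H) = 0.29.
P(E) = 0.93·0.24 + 0.29·0.76 = 0.22320 + 0.22040 = 0.44360.
By Bayes' theorem, P(H|E) = 0.22320 / 0.44360 = 0.503.

P(H | E) ≈ 0.503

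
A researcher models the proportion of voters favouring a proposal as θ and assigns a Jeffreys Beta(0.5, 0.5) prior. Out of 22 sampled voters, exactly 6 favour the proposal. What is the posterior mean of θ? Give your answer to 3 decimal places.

Posterior mean ≈ 0.283

The binomial likelihood is conjugate to the Beta prior: with 6 successes and 16 failures, the posterior is Beta(0.5+6, 0.5+16) = Beta(6.5, 16.5).
E[θ | data] = 6.5/(6.5+16.5) = 0.283.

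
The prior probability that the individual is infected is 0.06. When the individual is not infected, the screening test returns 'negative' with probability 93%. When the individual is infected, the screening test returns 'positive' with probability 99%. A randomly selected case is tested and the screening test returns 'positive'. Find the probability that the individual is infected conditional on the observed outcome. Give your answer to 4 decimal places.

P(H | E) ≈ 0.4744

Write H for 'the individual is infected'. Prior odds H:¬H = 0.06/0.94 = 0.063830. For the 'positive' outcome, the likelihood ratio is 0.99/0.07 = 14.143.
Posterior odds = 0.063830 × 14.143 = 0.90274, so P(H|E) = 0.90274/(1+0.90274) = 0.4744.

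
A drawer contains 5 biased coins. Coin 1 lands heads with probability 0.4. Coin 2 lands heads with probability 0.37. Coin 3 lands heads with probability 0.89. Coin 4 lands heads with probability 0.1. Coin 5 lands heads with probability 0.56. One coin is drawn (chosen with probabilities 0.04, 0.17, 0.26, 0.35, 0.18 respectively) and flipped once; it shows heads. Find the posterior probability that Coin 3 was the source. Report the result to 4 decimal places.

P(heads|C1) = 0.4; P(heads|C2) = 0.37; P(heads|C3) = 0.89; P(heads|C4) = 0.1; P(heads|C5) = 0.56.
Prior × likelihood for each source: 0.04·0.4=0.01600, 0.17·0.37=0.06290, 0.26·0.89=0.2314, 0.35·0.1=0.03500, 0.18·0.56=0.1008. Summing gives P(heads) = 0.44610.
P(Coin 3 | heads) = 0.2314 / 0.44610 = 0.5187.

Posterior probability ≈ 0.5187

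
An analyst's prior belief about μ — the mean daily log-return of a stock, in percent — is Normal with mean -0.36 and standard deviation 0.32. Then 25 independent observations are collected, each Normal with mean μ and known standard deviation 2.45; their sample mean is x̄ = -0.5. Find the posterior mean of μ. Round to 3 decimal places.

With known σ, the Normal prior is conjugate. Weight on the data is w = (n/σ²)/(n/σ² + 1/τ₀²) = 4.16493/(4.16493+9.76562) = 0.29898.
Posterior mean = w·x̄ + (1−w)·μ₀ = 0.29898·-0.5 + 0.70102·-0.36 = -0.402.

Posterior mean ≈ -0.402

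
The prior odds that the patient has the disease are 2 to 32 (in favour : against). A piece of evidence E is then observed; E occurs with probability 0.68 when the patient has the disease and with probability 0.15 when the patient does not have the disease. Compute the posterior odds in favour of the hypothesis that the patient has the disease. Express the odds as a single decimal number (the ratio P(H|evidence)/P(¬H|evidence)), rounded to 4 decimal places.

Prior odds = 2/32 = 0.062500.
Likelihood ratio for E = 0.68/0.15 = 4.5333.
Posterior odds = prior odds × LR = 0.28333.

Posterior odds ≈ 0.2833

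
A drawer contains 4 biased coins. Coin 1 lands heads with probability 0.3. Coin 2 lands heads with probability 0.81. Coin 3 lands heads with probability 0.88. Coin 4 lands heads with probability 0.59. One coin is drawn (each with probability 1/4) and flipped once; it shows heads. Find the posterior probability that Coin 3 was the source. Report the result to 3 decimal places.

Tabulate prior·likelihood by source: [1] prior 0.25, lik 0.3, product 0.07500; [2] prior 0.25, lik 0.81, product 0.2025; [3] prior 0.25, lik 0.88, product 0.2200; [4] prior 0.25, lik 0.59, product 0.1475.
Normalizing constant = 0.64500; the posterior for Coin 3 is its product over the sum, 0.2200/0.64500 = 0.341.

Posterior probability ≈ 0.341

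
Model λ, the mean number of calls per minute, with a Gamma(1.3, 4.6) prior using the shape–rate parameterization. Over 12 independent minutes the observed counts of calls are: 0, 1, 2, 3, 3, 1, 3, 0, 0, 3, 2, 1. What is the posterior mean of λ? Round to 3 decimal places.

Posterior mean ≈ 1.223

The Poisson likelihood adds the total count to the shape and the number of exposure periods to the rate. Here ∑xᵢ = 19 and n = 12, so shape 1.3→20.3 and rate 4.6→16.6.
Posterior mean = shape/rate = 20.3/16.6 = 1.223.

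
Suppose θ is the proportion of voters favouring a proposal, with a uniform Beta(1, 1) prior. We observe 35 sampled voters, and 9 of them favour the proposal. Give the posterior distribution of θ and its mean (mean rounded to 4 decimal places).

Observing 9 successes and 26 failures updates Beta(1, 1) by adding the success and failure counts to the two shape parameters: α = 1+9 = 10, β = 1+26 = 27.
E[θ | data] = 10/(10+27) = 0.2703.

Posterior: Beta(10, 27); mean ≈ 0.2703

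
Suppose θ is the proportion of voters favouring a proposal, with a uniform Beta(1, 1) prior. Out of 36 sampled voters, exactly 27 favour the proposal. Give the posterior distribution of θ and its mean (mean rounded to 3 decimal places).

Observing 27 successes and 9 failures updates Beta(1, 1) by adding the success and failure counts to the two shape parameters: α = 1+27 = 28, β = 1+9 = 10.
Posterior mean = α/(α+β) = 28/38 = 0.737.

Posterior: Beta(28, 10); mean ≈ 0.737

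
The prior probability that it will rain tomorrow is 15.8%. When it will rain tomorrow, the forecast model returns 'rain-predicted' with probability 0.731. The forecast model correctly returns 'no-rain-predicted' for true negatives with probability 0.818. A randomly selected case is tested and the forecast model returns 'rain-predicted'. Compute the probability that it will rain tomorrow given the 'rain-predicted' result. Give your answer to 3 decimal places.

Let H be the event that it will rain tomorrow. P(H) = 0.158, so P(¬H) = 0.842. With E the 'rain-predicted' result, P(E|H) = 0.731 and P(E|¬H) = 0.182.
P(E) = 0.731·0.158 + 0.182·0.842 = 0.11550 + 0.15324 = 0.26874.
By Bayes' theorem, P(H|E) = 0.11550 / 0.26874 = 0.430.

P(H | E) ≈ 0.430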